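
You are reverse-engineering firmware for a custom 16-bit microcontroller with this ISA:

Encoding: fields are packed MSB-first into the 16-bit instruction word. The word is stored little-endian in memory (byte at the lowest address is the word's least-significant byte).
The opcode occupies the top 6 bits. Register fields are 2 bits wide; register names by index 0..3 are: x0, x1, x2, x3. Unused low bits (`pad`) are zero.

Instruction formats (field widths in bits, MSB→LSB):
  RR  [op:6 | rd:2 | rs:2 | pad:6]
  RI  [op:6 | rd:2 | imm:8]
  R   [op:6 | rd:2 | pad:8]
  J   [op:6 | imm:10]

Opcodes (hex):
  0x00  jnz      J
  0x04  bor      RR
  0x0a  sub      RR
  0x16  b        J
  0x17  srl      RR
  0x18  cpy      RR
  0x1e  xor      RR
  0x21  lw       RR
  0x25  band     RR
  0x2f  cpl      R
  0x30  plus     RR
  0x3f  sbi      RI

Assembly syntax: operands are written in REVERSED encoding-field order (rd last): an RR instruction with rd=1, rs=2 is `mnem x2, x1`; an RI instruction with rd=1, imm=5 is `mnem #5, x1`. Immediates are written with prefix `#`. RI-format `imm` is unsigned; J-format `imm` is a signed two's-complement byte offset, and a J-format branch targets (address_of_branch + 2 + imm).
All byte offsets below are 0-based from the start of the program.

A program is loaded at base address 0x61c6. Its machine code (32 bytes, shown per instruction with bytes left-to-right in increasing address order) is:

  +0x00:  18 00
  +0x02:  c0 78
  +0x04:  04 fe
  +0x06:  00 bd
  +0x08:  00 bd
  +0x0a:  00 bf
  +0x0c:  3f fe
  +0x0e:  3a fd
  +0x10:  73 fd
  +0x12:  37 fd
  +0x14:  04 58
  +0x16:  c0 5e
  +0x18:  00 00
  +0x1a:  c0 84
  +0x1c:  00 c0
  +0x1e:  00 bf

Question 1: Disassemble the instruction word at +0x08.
+0x08: 00 bd ⇒ word 0xbd00 (little)
  op=0xbd00>>10=0x2f ⇒ cpl (R)
  [9:8] rd=1 = x1

cpl x1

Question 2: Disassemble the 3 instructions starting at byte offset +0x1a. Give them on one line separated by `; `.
lw x3, x0; plus x0, x0; cpl x3

@+1a  little-endian(c0 84) = 0x84c0
  op=0x84c0>>10=0x21 ⇒ lw (RR)
  rd: (w>>8)&0x3=0x0 → x0
  rs: (w>>6)&0x3=0x3 → x3
@+1c  little-endian(00 c0) = 0xc000
  op=0xc000>>10=0x30 ⇒ plus (RR)
  rd: (w>>8)&0x3=0x0 → x0
  rs: (w>>6)&0x3=0x0 → x0
@+1e  little-endian(00 bf) = 0xbf00
  op=0xbf00>>10=0x2f ⇒ cpl (R)
  rd: (w>>8)&0x3=0x3 → x3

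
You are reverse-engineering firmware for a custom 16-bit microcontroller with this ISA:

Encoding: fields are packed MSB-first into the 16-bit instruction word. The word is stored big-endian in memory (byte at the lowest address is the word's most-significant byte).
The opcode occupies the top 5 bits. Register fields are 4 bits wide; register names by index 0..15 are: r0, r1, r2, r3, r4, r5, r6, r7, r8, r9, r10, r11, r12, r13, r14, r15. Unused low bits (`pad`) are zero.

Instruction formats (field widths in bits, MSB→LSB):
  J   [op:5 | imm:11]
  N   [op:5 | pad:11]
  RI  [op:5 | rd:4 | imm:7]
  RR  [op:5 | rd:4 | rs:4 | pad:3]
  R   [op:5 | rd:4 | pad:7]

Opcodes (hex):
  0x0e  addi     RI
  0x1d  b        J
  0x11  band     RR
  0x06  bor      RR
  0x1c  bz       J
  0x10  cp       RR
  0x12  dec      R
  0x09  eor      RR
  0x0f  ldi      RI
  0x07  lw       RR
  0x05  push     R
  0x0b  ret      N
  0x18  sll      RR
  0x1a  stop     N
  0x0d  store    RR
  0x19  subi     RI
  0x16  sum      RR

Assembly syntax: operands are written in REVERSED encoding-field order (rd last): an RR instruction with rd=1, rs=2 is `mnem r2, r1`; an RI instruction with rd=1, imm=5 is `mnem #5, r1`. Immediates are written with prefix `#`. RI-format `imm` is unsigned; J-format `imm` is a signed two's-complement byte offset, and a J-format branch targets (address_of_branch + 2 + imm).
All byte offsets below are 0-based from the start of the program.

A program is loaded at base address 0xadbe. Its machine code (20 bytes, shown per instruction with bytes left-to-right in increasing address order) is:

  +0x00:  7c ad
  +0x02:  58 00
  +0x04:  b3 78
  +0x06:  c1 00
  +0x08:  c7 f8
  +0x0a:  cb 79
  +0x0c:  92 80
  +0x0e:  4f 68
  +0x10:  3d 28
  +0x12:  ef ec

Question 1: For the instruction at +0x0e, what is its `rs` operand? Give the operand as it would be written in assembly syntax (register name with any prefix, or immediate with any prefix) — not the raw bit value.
r13

off 0x0e: read 4f 68 as big → 0x4f68
  top 5b → 0x9 → eor [RR]
  rd: (w>>7)&0xf=0xe → r14
  rs: (w>>3)&0xf=0xd → r13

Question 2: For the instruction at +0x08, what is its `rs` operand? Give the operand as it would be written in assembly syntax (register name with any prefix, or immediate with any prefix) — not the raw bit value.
+0x08: c7 f8 ⇒ word 0xc7f8 (big)
  opcode bits[15:11]=0x18: sll/RR
  rd: (w>>7)&0xf=0xf → r15
  rs: (w>>3)&0xf=0xf → r15

r15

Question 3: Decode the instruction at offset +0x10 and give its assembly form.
lw r5, r10

[10] 3d 28 → 0x3d28
  op=0x3d28>>11=0x7 ⇒ lw (RR)
  rd: (w>>7)&0xf=0xa → r10
  rs: (w>>3)&0xf=0x5 → r5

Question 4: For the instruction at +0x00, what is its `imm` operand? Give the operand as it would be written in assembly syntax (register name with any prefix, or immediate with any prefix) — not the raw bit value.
#45

[00] 7c ad → 0x7cad
  opcode bits[15:11]=0xf: ldi/RI
  [10:7] rd=9 = r9
  [6:0] imm=45 = #45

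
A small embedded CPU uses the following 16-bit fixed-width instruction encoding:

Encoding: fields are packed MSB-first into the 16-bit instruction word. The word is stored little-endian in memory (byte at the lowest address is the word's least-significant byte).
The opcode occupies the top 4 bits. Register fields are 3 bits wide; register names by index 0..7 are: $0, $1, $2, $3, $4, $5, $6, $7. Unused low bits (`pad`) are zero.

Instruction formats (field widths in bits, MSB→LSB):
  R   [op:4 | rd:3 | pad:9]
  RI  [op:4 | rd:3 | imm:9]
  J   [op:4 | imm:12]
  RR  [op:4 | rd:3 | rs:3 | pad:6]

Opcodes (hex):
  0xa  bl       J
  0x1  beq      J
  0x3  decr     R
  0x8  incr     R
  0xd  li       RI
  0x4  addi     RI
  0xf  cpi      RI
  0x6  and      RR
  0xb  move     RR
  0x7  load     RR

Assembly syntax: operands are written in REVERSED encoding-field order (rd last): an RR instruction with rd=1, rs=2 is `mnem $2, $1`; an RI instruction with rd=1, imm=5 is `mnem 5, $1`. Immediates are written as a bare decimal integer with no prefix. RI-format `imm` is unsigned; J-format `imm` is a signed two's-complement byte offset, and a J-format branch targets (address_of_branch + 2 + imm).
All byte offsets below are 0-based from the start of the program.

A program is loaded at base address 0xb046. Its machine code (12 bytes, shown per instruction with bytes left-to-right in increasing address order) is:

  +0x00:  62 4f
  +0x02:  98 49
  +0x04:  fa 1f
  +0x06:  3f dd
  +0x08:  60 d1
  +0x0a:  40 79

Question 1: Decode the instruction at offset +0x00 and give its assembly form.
addi 354, $7

[00] 62 4f → 0x4f62
  top 4b → 0x4 → addi [RI]
  rd@[11:9]=0x7 ⇒ $7
  imm@[8:0]=0x162 ⇒ 354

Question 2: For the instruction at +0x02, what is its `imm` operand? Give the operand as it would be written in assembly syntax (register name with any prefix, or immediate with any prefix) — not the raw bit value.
[02] 98 49 → 0x4998
  top 4b → 0x4 → addi [RI]
  rd: (w>>9)&0x7=0x4 → $4
  imm: (w>>0)&0x1ff=0x198 → 408

408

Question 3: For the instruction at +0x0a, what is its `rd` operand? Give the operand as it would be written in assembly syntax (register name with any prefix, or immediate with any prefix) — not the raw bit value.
$4

@+0a  little-endian(40 79) = 0x7940
  top 4b → 0x7 → load [RR]
  rd: (w>>9)&0x7=0x4 → $4
  rs: (w>>6)&0x7=0x5 → $5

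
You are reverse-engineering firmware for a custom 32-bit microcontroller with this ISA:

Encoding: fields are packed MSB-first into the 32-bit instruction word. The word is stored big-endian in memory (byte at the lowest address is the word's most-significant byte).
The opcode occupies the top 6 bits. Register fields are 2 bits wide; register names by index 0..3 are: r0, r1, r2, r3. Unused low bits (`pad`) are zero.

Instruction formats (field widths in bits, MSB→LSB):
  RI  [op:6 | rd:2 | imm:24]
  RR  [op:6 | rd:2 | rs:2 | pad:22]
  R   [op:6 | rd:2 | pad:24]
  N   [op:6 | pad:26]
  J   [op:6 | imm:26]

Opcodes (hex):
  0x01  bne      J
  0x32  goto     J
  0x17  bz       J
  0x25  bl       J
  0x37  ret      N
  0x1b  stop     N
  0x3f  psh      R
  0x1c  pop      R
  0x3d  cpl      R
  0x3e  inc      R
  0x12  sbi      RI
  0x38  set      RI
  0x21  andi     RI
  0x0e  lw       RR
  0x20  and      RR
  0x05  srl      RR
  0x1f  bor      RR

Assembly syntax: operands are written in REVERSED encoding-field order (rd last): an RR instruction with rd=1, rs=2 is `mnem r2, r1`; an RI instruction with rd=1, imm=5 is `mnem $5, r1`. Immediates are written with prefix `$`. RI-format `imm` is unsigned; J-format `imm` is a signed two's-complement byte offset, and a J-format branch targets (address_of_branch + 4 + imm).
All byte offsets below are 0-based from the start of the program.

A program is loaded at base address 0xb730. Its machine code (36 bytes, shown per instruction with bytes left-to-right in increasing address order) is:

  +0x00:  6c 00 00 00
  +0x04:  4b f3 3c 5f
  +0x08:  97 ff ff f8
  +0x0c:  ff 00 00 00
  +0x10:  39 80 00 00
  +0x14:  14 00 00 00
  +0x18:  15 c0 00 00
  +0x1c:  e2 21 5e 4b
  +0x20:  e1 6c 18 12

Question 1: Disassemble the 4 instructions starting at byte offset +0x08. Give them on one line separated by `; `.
+0x08: 97 ff ff f8 ⇒ word 0x97fffff8 (big)
  opcode bits[31:26]=0x25: bl/J
  [25:0] imm=67108856 (s26→-8) = $-8
+0x0c: ff 00 00 00 ⇒ word 0xff000000 (big)
  opcode bits[31:26]=0x3f: psh/R
  [25:24] rd=3 = r3
+0x10: 39 80 00 00 ⇒ word 0x39800000 (big)
  opcode bits[31:26]=0xe: lw/RR
  [25:24] rd=1 = r1
  [23:22] rs=2 = r2
+0x14: 14 00 00 00 ⇒ word 0x14000000 (big)
  opcode bits[31:26]=0x5: srl/RR
  [25:24] rd=0 = r0
  [23:22] rs=0 = r0

bl $-8; psh r3; lw r2, r1; srl r0, r0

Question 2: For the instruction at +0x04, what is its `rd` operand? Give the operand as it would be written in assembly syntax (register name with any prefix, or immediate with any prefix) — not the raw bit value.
@+04  big-endian(4b f3 3c 5f) = 0x4bf33c5f
  op=0x4bf33c5f>>26=0x12 ⇒ sbi (RI)
  rd@[25:24]=0x3 ⇒ r3
  imm@[23:0]=0xf33c5f ⇒ $15940703

r3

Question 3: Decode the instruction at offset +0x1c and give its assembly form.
[1c] e2 21 5e 4b → 0xe2215e4b
  top 6b → 0x38 → set [RI]
  [25:24] rd=2 = r2
  [23:0] imm=2186827 = $2186827

set $2186827, r2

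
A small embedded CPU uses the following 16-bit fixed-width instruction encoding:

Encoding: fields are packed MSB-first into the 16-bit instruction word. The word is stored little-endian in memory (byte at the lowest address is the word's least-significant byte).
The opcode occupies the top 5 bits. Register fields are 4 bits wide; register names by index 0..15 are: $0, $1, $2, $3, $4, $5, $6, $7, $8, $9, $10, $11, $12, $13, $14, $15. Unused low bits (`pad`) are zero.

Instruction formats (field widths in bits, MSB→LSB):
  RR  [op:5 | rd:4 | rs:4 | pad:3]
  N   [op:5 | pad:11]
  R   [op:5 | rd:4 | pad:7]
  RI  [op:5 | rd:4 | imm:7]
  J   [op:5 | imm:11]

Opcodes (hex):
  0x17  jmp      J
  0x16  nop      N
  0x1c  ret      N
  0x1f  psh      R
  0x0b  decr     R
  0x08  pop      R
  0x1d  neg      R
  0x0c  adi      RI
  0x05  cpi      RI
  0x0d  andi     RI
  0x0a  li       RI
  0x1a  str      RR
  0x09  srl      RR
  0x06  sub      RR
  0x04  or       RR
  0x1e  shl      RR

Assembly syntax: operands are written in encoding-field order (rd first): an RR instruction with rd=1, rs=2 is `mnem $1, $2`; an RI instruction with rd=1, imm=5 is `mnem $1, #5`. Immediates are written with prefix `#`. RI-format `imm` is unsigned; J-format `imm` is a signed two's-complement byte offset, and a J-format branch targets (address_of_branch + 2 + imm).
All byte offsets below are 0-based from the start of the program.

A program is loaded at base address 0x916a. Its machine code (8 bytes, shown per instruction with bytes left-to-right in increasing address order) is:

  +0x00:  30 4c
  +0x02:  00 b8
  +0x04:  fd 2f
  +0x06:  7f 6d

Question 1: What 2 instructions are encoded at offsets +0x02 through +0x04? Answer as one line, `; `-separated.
[02] 00 b8 → 0xb800
  opcode bits[15:11]=0x17: jmp/J
  [10:0] imm=0 = #0
[04] fd 2f → 0x2ffd
  opcode bits[15:11]=0x5: cpi/RI
  [10:7] rd=15 = $15
  [6:0] imm=125 = #125

jmp #0; cpi $15, #125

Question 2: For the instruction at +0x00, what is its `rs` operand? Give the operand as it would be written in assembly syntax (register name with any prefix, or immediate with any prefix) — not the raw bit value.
[00] 30 4c → 0x4c30
  top 5b → 0x9 → srl [RR]
  rd@[10:7]=0x8 ⇒ $8
  rs@[6:3]=0x6 ⇒ $6

$6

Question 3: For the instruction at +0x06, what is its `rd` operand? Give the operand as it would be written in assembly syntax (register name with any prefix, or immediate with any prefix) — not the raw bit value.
[06] 7f 6d → 0x6d7f
  opcode bits[15:11]=0xd: andi/RI
  [10:7] rd=10 = $10
  [6:0] imm=127 = #127

$10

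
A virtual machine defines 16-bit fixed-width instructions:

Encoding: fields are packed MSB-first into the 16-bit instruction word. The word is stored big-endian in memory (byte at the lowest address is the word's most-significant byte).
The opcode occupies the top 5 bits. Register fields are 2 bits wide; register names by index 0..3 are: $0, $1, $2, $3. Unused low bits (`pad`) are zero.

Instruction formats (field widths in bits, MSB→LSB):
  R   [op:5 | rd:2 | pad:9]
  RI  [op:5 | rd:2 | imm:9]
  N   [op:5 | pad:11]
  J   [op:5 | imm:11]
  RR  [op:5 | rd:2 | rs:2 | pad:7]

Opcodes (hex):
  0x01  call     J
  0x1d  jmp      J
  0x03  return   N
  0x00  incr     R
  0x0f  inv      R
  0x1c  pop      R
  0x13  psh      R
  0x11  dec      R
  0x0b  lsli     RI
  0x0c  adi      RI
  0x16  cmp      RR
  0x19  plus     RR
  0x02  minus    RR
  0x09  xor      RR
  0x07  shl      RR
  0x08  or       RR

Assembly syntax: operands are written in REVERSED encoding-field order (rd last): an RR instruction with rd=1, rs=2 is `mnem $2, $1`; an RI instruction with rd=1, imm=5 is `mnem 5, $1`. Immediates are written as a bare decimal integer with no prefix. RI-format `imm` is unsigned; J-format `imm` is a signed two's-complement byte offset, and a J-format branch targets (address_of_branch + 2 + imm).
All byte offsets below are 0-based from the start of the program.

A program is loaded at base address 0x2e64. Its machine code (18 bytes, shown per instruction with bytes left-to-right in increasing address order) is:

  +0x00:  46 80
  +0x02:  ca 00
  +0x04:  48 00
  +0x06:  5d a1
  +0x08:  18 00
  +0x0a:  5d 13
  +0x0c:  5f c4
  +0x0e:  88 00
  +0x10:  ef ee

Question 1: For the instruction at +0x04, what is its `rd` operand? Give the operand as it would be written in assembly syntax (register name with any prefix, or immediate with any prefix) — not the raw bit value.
@+04  big-endian(48 00) = 0x4800
  op=0x4800>>11=0x9 ⇒ xor (RR)
  [10:9] rd=0 = $0
  [8:7] rs=0 = $0

$0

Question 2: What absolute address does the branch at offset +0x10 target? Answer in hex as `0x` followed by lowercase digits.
0x2e64

off 0x10: read ef ee as big → 0xefee
  opcode bits[15:11]=0x1d: jmp/J
  imm@[10:0]=0x7ee (s11→-18) ⇒ -18
  target = base 0x2e64 + off 0x10 + 2 + imm -18 = 0x2e64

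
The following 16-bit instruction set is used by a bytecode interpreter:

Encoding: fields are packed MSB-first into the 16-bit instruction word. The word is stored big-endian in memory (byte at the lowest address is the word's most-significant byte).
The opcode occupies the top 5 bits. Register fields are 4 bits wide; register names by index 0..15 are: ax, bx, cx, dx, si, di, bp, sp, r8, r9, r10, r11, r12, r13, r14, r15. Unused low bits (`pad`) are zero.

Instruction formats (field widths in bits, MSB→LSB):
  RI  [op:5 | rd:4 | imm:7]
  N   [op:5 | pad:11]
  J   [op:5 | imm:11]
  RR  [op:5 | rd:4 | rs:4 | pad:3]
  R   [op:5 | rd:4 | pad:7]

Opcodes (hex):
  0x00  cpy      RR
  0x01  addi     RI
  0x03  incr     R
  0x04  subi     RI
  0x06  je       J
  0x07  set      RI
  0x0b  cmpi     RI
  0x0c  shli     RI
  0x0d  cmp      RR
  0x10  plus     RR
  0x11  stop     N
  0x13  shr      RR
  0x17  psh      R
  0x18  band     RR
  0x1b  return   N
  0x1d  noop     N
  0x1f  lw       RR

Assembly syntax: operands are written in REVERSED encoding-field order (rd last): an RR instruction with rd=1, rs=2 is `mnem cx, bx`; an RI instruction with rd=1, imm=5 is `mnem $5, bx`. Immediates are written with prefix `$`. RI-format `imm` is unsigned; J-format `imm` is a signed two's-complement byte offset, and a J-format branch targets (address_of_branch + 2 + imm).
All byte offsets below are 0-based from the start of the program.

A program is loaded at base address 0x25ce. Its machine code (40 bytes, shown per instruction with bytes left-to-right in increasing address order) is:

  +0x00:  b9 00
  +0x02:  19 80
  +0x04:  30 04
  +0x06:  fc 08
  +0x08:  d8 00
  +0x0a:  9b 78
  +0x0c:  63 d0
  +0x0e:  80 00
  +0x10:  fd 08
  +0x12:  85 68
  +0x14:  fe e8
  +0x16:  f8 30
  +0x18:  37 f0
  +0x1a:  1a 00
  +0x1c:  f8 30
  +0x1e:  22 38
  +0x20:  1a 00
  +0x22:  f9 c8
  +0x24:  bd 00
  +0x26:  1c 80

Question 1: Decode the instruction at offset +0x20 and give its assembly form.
incr si

@+20  big-endian(1a 00) = 0x1a00
  op=0x1a00>>11=0x3 ⇒ incr (R)
  rd@[10:7]=0x4 ⇒ si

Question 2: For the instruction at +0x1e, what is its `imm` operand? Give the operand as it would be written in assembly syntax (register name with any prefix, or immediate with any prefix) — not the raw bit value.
$56

+0x1e: 22 38 ⇒ word 0x2238 (big)
  opcode bits[15:11]=0x4: subi/RI
  rd: (w>>7)&0xf=0x4 → si
  imm: (w>>0)&0x7f=0x38 → $56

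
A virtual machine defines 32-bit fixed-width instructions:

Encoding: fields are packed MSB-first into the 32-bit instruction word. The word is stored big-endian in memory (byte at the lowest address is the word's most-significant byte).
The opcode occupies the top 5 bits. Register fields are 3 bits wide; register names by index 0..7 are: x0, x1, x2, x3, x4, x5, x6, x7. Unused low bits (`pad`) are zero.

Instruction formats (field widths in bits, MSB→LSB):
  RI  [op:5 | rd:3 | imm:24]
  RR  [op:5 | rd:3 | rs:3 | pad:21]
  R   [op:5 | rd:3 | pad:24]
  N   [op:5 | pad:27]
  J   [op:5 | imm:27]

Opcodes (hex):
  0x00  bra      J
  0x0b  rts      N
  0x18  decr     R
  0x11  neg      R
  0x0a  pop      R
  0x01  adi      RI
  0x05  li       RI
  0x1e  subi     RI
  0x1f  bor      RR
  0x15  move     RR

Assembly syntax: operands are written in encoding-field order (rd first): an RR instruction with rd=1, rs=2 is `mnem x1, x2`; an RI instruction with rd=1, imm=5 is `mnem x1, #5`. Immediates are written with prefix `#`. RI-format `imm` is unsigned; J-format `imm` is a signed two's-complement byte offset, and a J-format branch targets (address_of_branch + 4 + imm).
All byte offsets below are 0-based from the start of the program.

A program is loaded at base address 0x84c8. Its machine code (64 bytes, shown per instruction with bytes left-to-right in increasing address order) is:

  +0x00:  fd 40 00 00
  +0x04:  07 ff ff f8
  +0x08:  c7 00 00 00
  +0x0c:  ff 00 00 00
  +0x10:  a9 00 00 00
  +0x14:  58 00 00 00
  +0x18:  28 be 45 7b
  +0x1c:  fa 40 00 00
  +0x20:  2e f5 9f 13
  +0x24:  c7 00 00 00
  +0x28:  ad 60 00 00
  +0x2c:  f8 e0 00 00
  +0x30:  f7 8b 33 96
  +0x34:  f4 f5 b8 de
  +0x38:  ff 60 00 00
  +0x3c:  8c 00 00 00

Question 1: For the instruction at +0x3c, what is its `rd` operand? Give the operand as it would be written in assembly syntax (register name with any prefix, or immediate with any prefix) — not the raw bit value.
off 0x3c: read 8c 00 00 00 as big → 0x8c000000
  op=0x8c000000>>27=0x11 ⇒ neg (R)
  rd@[26:24]=0x4 ⇒ x4

x4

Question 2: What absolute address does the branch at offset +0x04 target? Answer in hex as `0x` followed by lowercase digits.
off 0x04: read 07 ff ff f8 as big → 0x07fffff8
  op=0x07fffff8>>27=0x0 ⇒ bra (J)
  [26:0] imm=134217720 (s27→-8) = #-8
  target = base 0x84c8 + off 0x04 + 4 + imm -8 = 0x84c8

0x84c8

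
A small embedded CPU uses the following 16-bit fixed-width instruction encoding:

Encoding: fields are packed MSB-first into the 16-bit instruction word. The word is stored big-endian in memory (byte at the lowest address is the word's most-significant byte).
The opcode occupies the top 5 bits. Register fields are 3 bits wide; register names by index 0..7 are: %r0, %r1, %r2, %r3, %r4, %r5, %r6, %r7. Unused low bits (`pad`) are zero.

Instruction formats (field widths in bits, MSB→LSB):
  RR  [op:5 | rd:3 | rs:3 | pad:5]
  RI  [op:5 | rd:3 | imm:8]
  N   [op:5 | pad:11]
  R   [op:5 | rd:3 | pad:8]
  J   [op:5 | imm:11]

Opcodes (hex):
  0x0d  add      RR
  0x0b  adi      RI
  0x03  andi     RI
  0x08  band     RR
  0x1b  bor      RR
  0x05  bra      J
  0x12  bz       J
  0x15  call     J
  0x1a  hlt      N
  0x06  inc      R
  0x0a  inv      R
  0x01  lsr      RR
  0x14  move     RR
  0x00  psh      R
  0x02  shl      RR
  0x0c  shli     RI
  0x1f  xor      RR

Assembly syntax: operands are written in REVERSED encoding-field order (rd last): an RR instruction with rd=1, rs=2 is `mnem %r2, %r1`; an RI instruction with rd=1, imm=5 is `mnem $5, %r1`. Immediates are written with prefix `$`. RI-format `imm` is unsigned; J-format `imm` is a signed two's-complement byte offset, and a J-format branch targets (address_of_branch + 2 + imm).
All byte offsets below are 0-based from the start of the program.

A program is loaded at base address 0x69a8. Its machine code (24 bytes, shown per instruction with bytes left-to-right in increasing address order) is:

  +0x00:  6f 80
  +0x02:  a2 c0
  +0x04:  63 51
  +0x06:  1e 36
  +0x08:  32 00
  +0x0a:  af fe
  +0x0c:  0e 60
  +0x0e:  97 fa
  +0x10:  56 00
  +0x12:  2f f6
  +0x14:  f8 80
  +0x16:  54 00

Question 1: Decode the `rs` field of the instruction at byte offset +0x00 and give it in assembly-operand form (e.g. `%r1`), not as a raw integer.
@+00  big-endian(6f 80) = 0x6f80
  op=0x6f80>>11=0xd ⇒ add (RR)
  rd@[10:8]=0x7 ⇒ %r7
  rs@[7:5]=0x4 ⇒ %r4

%r4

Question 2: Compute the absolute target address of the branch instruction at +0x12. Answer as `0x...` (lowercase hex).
off 0x12: read 2f f6 as big → 0x2ff6
  op=0x2ff6>>11=0x5 ⇒ bra (J)
  imm@[10:0]=0x7f6 (s11→-10) ⇒ $-10
  target = base 0x69a8 + off 0x12 + 2 + imm -10 = 0x69b2

0x69b2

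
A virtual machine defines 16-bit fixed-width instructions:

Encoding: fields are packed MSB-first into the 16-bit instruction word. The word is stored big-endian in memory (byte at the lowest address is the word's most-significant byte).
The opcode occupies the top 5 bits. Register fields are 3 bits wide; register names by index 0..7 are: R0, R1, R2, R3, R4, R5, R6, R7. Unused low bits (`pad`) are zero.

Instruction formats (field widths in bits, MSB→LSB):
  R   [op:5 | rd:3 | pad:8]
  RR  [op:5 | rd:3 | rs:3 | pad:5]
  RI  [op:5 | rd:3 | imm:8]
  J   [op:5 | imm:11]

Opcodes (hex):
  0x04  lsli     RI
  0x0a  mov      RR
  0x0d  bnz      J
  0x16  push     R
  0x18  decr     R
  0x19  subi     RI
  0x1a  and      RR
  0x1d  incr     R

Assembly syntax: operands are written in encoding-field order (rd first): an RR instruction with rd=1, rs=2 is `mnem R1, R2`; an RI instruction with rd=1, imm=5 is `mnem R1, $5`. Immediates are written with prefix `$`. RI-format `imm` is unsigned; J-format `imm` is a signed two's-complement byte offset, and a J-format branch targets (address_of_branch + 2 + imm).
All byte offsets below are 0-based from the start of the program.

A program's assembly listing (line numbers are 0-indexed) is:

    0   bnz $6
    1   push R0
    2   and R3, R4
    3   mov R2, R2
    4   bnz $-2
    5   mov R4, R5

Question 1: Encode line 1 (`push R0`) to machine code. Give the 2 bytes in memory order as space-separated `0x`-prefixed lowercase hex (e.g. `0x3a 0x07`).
L1: push op=0x16:5|rd=0:3|pad=0:8 ⇒ 0xb000 ⇒ big b0 00

0xb0 0x00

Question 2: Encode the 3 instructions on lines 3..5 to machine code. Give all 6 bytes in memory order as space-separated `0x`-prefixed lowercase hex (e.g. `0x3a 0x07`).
line 3 (mov): pack op=0xa:5|rd=2:3|rs=2:3|pad=0:5 = 0x5240; big→ 52 40
line 4 (bnz): pack op=0xd:5|imm=-2:11 = 0x6ffe; big→ 6f fe
line 5 (mov): pack op=0xa:5|rd=4:3|rs=5:3|pad=0:5 = 0x54a0; big→ 54 a0

0x52 0x40 0x6f 0xfe 0x54 0xa0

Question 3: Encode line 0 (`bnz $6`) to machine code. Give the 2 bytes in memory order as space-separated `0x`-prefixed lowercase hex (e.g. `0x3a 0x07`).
line 0 (bnz): pack op=0xd:5|imm=6:11 = 0x6806; big→ 68 06

0x68 0x06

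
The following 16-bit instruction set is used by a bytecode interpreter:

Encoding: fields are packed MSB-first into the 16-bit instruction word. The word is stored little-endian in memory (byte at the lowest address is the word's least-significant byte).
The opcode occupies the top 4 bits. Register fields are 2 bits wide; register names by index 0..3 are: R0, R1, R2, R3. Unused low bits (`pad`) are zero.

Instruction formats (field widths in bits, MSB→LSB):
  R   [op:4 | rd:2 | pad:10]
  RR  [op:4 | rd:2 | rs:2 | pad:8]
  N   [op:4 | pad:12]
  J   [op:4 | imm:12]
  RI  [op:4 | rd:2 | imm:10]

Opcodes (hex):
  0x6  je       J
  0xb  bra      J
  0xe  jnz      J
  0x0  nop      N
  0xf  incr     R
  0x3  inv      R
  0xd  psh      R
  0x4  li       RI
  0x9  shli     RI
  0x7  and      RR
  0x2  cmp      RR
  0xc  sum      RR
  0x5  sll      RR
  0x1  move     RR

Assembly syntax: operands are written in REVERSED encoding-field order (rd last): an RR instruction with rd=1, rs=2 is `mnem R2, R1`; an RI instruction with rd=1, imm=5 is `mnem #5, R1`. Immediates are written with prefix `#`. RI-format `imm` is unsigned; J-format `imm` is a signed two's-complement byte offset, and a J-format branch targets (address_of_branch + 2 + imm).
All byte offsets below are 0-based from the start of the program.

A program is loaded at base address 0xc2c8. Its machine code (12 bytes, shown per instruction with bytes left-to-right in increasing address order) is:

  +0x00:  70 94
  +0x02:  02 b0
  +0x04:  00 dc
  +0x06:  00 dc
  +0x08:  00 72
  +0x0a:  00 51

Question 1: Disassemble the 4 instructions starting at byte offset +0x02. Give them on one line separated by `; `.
bra #2; psh R3; psh R3; and R2, R0

@+02  little-endian(02 b0) = 0xb002
  opcode bits[15:12]=0xb: bra/J
  imm@[11:0]=0x2 ⇒ #2
@+04  little-endian(00 dc) = 0xdc00
  opcode bits[15:12]=0xd: psh/R
  rd@[11:10]=0x3 ⇒ R3
@+06  little-endian(00 dc) = 0xdc00
  opcode bits[15:12]=0xd: psh/R
  rd@[11:10]=0x3 ⇒ R3
@+08  little-endian(00 72) = 0x7200
  opcode bits[15:12]=0x7: and/RR
  rd@[11:10]=0x0 ⇒ R0
  rs@[9:8]=0x2 ⇒ R2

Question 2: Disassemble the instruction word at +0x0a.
@+0a  little-endian(00 51) = 0x5100
  top 4b → 0x5 → sll [RR]
  rd: (w>>10)&0x3=0x0 → R0
  rs: (w>>8)&0x3=0x1 → R1

sll R1, R0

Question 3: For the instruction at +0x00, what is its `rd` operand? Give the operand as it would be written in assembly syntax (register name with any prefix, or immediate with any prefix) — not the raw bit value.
R1

@+00  little-endian(70 94) = 0x9470
  opcode bits[15:12]=0x9: shli/RI
  rd@[11:10]=0x1 ⇒ R1
  imm@[9:0]=0x70 ⇒ #112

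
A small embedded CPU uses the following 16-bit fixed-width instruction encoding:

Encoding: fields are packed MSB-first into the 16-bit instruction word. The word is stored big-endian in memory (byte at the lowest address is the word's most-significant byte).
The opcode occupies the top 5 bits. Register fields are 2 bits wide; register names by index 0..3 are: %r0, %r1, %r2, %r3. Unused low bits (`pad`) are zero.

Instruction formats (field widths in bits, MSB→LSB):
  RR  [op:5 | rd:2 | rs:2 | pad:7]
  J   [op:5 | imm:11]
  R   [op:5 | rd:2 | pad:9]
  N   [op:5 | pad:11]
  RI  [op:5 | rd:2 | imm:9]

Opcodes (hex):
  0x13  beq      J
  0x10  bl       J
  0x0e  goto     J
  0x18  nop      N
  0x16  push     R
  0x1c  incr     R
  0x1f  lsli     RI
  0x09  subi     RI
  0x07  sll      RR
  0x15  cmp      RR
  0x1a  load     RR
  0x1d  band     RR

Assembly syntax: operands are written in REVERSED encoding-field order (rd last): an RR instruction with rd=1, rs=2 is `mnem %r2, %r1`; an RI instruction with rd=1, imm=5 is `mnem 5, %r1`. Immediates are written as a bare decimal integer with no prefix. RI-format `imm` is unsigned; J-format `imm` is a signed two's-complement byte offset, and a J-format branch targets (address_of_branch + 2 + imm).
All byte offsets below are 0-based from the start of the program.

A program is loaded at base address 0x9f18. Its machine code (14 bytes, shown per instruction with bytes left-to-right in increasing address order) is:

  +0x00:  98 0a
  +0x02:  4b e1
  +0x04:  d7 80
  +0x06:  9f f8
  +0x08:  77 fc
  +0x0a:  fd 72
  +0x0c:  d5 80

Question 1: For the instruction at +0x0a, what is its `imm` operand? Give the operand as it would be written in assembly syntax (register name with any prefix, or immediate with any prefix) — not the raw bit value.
370

+0x0a: fd 72 ⇒ word 0xfd72 (big)
  op=0xfd72>>11=0x1f ⇒ lsli (RI)
  [10:9] rd=2 = %r2
  [8:0] imm=370 = 370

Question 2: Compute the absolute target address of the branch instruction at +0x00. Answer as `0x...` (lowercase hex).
@+00  big-endian(98 0a) = 0x980a
  op=0x980a>>11=0x13 ⇒ beq (J)
  imm@[10:0]=0xa ⇒ 10
  target = base 0x9f18 + off 0x00 + 2 + imm 10 = 0x9f24

0x9f24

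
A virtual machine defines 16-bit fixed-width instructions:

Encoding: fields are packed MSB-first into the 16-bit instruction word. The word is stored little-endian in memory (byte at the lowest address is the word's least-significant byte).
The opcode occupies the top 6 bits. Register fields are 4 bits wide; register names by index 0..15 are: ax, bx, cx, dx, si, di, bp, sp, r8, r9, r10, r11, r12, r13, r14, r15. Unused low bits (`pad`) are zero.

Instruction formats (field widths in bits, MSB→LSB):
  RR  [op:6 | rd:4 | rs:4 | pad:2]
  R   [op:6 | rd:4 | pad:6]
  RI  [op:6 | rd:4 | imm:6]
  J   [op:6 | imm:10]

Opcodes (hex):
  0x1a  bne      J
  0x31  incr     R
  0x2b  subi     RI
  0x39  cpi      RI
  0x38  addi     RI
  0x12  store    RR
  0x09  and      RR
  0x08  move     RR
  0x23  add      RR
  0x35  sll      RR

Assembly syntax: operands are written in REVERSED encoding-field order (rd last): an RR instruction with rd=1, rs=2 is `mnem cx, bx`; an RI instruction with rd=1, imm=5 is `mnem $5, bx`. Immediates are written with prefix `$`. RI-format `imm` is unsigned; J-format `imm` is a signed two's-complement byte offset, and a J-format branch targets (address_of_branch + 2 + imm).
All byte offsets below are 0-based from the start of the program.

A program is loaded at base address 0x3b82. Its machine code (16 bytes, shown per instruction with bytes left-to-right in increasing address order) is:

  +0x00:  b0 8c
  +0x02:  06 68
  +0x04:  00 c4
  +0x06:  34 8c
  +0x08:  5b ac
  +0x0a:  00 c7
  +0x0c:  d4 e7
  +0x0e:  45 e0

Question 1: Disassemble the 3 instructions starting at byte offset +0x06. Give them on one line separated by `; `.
[06] 34 8c → 0x8c34
  top 6b → 0x23 → add [RR]
  [9:6] rd=0 = ax
  [5:2] rs=13 = r13
[08] 5b ac → 0xac5b
  top 6b → 0x2b → subi [RI]
  [9:6] rd=1 = bx
  [5:0] imm=27 = $27
[0a] 00 c7 → 0xc700
  top 6b → 0x31 → incr [R]
  [9:6] rd=12 = r12

add r13, ax; subi $27, bx; incr r12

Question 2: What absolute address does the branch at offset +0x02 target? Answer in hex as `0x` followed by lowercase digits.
off 0x02: read 06 68 as little → 0x6806
  top 6b → 0x1a → bne [J]
  imm: (w>>0)&0x3ff=0x6 → $6
  target = base 0x3b82 + off 0x02 + 2 + imm 6 = 0x3b8c

0x3b8c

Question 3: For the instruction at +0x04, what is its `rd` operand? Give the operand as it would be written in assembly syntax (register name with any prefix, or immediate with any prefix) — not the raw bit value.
ax

[04] 00 c4 → 0xc400
  top 6b → 0x31 → incr [R]
  rd@[9:6]=0x0 ⇒ ax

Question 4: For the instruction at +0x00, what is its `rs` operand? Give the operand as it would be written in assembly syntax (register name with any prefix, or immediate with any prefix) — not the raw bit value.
r12

+0x00: b0 8c ⇒ word 0x8cb0 (little)
  top 6b → 0x23 → add [RR]
  rd@[9:6]=0x2 ⇒ cx
  rs@[5:2]=0xc ⇒ r12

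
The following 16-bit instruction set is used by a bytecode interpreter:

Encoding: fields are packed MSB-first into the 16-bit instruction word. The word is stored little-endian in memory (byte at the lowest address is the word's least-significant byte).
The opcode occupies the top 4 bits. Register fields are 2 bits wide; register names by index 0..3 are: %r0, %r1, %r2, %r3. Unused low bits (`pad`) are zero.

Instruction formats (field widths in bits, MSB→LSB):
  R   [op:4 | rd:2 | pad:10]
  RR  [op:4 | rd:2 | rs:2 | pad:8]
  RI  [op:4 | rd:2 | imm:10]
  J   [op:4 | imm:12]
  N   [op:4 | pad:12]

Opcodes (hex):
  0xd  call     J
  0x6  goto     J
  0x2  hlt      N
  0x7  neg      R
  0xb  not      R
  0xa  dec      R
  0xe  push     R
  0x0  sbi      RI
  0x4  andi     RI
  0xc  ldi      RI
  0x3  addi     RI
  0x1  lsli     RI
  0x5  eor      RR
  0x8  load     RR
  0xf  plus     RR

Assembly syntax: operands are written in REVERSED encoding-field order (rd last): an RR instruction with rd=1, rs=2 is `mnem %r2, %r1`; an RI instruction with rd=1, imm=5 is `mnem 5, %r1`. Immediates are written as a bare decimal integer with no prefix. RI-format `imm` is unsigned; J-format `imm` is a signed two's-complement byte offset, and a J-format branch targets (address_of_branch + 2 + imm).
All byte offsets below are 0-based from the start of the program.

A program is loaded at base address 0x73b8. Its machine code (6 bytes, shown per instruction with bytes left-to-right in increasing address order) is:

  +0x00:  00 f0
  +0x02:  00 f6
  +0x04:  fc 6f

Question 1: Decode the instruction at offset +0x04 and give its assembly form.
goto -4

off 0x04: read fc 6f as little → 0x6ffc
  opcode bits[15:12]=0x6: goto/J
  [11:0] imm=4092 (s12→-4) = -4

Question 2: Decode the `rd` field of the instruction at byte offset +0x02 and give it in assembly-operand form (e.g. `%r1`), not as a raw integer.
%r1

off 0x02: read 00 f6 as little → 0xf600
  op=0xf600>>12=0xf ⇒ plus (RR)
  rd@[11:10]=0x1 ⇒ %r1
  rs@[9:8]=0x2 ⇒ %r2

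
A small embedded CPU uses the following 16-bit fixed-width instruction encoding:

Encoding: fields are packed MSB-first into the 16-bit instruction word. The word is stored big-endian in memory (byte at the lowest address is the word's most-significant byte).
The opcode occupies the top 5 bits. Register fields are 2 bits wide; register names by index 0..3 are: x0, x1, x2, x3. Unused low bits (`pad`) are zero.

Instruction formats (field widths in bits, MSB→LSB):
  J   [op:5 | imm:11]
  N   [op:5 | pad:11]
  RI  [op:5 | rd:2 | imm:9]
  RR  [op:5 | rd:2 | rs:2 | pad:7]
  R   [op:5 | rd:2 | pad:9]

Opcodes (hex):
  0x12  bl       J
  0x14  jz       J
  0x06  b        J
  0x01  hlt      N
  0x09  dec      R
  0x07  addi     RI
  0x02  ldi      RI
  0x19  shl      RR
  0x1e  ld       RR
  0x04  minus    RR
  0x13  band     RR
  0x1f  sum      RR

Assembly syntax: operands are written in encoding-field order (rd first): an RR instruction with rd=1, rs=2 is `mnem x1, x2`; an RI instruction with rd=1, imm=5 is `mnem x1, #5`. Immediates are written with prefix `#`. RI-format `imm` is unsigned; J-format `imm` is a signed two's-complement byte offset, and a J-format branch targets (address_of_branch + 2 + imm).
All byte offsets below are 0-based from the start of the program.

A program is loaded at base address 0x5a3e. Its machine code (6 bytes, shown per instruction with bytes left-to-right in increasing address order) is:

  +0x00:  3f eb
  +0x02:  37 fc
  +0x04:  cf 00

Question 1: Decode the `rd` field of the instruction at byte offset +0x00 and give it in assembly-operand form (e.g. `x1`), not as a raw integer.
off 0x00: read 3f eb as big → 0x3feb
  op=0x3feb>>11=0x7 ⇒ addi (RI)
  rd@[10:9]=0x3 ⇒ x3
  imm@[8:0]=0x1eb ⇒ #491

x3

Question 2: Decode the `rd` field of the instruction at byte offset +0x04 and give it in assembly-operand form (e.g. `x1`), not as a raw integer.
off 0x04: read cf 00 as big → 0xcf00
  opcode bits[15:11]=0x19: shl/RR
  rd: (w>>9)&0x3=0x3 → x3
  rs: (w>>7)&0x3=0x2 → x2

x3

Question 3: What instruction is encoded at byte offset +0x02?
@+02  big-endian(37 fc) = 0x37fc
  op=0x37fc>>11=0x6 ⇒ b (J)
  [10:0] imm=2044 (s11→-4) = #-4

b #-4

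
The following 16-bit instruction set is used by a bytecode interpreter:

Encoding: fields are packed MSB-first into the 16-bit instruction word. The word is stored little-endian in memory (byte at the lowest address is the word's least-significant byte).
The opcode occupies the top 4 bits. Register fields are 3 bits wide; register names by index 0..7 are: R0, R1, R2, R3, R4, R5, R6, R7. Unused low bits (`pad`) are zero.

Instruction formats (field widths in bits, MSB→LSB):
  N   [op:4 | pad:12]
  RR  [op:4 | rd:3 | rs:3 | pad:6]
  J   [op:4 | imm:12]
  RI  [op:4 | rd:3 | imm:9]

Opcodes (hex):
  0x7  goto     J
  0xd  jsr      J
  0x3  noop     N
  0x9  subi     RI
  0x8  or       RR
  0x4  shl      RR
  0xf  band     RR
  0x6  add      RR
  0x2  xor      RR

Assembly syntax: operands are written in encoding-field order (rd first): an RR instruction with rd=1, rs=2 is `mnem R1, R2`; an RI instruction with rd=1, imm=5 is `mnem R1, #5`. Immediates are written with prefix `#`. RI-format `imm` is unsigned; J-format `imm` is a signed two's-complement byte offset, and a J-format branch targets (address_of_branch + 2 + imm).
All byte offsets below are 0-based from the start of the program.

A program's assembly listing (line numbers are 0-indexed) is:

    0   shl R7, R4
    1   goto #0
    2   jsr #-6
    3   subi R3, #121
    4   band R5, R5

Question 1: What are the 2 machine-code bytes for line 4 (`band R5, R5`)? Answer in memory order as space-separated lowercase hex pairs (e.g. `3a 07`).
line 4 (band): pack op=0xf:4|rd=5:3|rs=5:3|pad=0:6 = 0xfb40; little→ 40 fb

40 fb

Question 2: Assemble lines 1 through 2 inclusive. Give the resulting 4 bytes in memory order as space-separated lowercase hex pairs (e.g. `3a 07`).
00 70 fa df

line 1 (goto): pack op=0x7:4|imm=0:12 = 0x7000; little→ 00 70
line 2 (jsr): pack op=0xd:4|imm=-6:12 = 0xdffa; little→ fa df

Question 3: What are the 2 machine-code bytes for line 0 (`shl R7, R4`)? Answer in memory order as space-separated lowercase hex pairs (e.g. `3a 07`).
00 4f

line 0 (shl): pack op=0x4:4|rd=7:3|rs=4:3|pad=0:6 = 0x4f00; little→ 00 4f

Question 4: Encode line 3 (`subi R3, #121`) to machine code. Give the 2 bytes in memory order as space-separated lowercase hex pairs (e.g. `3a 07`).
3. subi fields op=0x9:4|rd=3:3|imm=121:9 → word 9679h → 79 96

79 96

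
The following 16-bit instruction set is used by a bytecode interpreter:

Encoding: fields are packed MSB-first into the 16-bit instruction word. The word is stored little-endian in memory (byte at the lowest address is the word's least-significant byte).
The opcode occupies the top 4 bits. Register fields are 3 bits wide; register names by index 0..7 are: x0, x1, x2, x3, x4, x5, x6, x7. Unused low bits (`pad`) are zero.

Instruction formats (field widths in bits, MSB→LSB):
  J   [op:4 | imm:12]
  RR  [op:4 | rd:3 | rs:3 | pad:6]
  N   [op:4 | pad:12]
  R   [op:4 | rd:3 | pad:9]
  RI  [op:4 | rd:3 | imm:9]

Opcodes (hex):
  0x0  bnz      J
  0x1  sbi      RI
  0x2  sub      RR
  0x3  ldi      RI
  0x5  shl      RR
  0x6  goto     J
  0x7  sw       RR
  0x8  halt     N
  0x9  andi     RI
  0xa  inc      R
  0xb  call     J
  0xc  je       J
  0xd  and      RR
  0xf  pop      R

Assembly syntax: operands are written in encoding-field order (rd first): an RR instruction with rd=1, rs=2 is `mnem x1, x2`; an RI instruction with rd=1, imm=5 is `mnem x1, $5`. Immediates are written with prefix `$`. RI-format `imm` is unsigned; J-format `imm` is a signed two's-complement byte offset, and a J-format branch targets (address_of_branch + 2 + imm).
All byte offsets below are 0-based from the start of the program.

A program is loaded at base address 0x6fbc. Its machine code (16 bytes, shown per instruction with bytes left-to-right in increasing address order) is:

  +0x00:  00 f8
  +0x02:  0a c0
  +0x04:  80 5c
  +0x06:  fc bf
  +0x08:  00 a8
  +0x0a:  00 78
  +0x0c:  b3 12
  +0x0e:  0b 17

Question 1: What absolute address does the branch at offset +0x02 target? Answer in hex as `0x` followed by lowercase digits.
+0x02: 0a c0 ⇒ word 0xc00a (little)
  opcode bits[15:12]=0xc: je/J
  imm@[11:0]=0xa ⇒ $10
  target = base 0x6fbc + off 0x02 + 2 + imm 10 = 0x6fca

0x6fca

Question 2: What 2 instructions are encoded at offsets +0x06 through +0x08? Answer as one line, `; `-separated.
+0x06: fc bf ⇒ word 0xbffc (little)
  opcode bits[15:12]=0xb: call/J
  imm@[11:0]=0xffc (s12→-4) ⇒ $-4
+0x08: 00 a8 ⇒ word 0xa800 (little)
  opcode bits[15:12]=0xa: inc/R
  rd@[11:9]=0x4 ⇒ x4

call $-4; inc x4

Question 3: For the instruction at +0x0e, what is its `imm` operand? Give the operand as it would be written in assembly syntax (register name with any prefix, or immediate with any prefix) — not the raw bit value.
$267

+0x0e: 0b 17 ⇒ word 0x170b (little)
  top 4b → 0x1 → sbi [RI]
  rd: (w>>9)&0x7=0x3 → x3
  imm: (w>>0)&0x1ff=0x10b → $267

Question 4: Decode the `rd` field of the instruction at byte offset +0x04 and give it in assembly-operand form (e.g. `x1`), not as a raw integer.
off 0x04: read 80 5c as little → 0x5c80
  opcode bits[15:12]=0x5: shl/RR
  [11:9] rd=6 = x6
  [8:6] rs=2 = x2

x6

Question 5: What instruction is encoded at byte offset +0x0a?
+0x0a: 00 78 ⇒ word 0x7800 (little)
  op=0x7800>>12=0x7 ⇒ sw (RR)
  rd: (w>>9)&0x7=0x4 → x4
  rs: (w>>6)&0x7=0x0 → x0

sw x4, x0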